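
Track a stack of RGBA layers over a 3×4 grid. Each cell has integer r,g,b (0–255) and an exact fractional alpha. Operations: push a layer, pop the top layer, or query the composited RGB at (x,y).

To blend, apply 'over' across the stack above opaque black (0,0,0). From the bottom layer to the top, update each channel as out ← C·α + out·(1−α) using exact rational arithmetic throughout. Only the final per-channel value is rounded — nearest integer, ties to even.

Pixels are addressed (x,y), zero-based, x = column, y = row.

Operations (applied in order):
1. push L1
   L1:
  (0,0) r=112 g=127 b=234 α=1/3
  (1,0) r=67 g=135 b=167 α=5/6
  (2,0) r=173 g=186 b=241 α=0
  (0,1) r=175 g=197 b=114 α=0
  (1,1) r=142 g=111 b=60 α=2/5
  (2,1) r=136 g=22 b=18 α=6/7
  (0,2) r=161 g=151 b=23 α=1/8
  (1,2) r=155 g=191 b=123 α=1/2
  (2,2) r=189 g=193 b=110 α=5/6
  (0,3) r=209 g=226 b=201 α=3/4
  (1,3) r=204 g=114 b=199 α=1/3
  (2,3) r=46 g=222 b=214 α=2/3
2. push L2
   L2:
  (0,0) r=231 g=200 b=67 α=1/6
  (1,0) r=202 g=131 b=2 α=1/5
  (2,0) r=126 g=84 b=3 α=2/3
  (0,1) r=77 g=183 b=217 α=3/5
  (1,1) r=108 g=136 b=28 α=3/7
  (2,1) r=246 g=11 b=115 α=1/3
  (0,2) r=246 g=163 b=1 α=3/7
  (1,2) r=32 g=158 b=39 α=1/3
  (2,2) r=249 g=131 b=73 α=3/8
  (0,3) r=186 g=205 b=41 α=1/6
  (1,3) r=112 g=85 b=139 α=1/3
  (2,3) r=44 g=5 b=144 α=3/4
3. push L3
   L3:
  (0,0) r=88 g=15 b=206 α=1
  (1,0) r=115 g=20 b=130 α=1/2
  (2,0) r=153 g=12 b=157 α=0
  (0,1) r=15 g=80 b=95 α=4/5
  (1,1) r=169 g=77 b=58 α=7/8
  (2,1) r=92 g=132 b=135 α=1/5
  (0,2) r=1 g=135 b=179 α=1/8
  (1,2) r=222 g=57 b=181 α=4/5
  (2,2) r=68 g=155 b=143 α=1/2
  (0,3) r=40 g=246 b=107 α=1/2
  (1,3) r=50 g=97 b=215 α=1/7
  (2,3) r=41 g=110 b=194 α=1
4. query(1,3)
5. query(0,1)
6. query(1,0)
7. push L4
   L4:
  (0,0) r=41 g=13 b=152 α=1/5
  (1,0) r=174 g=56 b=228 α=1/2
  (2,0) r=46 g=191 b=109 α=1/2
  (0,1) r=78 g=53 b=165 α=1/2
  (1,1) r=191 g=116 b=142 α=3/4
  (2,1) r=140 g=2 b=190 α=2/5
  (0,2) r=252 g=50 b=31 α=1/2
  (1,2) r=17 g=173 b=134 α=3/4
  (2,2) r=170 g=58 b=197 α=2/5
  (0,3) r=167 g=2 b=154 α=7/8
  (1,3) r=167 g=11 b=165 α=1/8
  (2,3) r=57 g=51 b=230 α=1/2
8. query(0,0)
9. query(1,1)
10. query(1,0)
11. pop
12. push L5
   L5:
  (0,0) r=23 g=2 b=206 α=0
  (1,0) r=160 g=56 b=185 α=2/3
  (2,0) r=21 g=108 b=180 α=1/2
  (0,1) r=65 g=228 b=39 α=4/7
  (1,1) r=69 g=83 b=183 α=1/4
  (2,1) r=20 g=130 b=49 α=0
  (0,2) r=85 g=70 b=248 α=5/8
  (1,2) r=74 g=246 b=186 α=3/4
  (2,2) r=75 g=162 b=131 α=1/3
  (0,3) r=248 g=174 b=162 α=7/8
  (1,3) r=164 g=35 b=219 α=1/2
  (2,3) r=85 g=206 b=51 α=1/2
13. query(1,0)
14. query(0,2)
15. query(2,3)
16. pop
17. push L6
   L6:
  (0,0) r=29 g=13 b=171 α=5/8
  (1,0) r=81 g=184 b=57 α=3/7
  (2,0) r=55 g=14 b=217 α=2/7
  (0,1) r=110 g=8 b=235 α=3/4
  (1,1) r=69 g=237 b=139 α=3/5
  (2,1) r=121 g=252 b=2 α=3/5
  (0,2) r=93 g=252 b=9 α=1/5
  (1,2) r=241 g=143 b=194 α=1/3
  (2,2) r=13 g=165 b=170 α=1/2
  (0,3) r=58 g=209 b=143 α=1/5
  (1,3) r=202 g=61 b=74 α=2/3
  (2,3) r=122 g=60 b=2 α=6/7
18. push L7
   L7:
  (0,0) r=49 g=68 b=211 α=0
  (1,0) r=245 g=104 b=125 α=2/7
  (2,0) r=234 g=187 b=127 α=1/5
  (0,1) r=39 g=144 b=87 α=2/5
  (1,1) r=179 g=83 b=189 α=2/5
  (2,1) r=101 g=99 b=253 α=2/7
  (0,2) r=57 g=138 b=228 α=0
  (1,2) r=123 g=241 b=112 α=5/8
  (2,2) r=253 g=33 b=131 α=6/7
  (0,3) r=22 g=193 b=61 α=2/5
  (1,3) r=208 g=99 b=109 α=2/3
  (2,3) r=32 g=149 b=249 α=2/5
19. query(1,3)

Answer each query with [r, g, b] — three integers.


(1,3) stack=L1,L2,L3; from [0,0,0]:
+L1 (α=1/3) → [68, 38, 199/3]
+L2 (α=1/3) → [248/3, 161/3, 815/9]
+L3 (α=1/7) → [78, 419/7, 325/3]
rounded: [78, 60, 108]

at x=0,y=1 over L1,L2,L3:
after L1 α=0: [0, 0, 0]
after L2 α=3/5: [231/5, 549/5, 651/5]
after L3 α=4/5: [531/25, 2149/25, 2551/25]
rounded: [21, 86, 102]

at x=1,y=0 over L1,L2,L3:
+L1 (α=5/6) → [335/6, 225/2, 835/6]
+L2 (α=1/5) → [1276/15, 581/5, 1676/15]
+L3 (α=1/2) → [3001/30, 681/10, 1813/15]
→ [100, 68, 121]

(0,0) stack=L1,L2,L3,L4; from [0,0,0]:
after L1 α=1/3: [112/3, 127/3, 78]
after L2 α=1/6: [1253/18, 1235/18, 457/6]
after L3 α=1: [88, 15, 206]
after L4 α=1/5: [393/5, 73/5, 976/5]
→ [79, 15, 195]

(1,1) stack=L1,L2,L3,L4; from [0,0,0]:
L1 α=2/5: [284/5, 222/5, 24]
L2 α=3/7: [2756/35, 2928/35, 180/7]
L3 α=7/8: [44161/280, 21793/280, 1511/28]
L4 α=3/4: [204601/1120, 119233/1120, 13439/112]
= [183, 106, 120]

at x=1,y=0 over L1,L2,L3,L4:
+L1 (α=5/6) → [335/6, 225/2, 835/6]
+L2 (α=1/5) → [1276/15, 581/5, 1676/15]
+L3 (α=1/2) → [3001/30, 681/10, 1813/15]
+L4 (α=1/2) → [8221/60, 1241/20, 5233/30]
→ [137, 62, 174]

(1,0) stack=L1,L2,L3,L5; from [0,0,0]:
+L1 (α=5/6) → [335/6, 225/2, 835/6]
+L2 (α=1/5) → [1276/15, 581/5, 1676/15]
+L3 (α=1/2) → [3001/30, 681/10, 1813/15]
+L5 (α=2/3) → [12601/90, 1801/30, 7363/45]
→ [140, 60, 164]

at x=0,y=2 over L1,L2,L3,L5:
+L1 (α=1/8) → [161/8, 151/8, 23/8]
+L2 (α=3/7) → [1637/14, 1129/14, 29/14]
+L3 (α=1/8) → [1639/16, 1399/16, 387/16]
+L5 (α=5/8) → [11717/128, 9797/128, 21001/128]
→ [92, 77, 164]

(2,3) stack=L1,L2,L3,L5; from [0,0,0]:
L1 α=2/3: [92/3, 148, 428/3]
L2 α=3/4: [122/3, 163/4, 431/3]
L3 α=1: [41, 110, 194]
L5 α=1/2: [63, 158, 245/2]
= [63, 158, 122]

at x=1,y=3 over L1,L2,L3,L6,L7:
+L1 (α=1/3) → [68, 38, 199/3]
+L2 (α=1/3) → [248/3, 161/3, 815/9]
+L3 (α=1/7) → [78, 419/7, 325/3]
+L6 (α=2/3) → [482/3, 1273/21, 769/9]
+L7 (α=2/3) → [1730/9, 5431/63, 2731/27]
→ [192, 86, 101]


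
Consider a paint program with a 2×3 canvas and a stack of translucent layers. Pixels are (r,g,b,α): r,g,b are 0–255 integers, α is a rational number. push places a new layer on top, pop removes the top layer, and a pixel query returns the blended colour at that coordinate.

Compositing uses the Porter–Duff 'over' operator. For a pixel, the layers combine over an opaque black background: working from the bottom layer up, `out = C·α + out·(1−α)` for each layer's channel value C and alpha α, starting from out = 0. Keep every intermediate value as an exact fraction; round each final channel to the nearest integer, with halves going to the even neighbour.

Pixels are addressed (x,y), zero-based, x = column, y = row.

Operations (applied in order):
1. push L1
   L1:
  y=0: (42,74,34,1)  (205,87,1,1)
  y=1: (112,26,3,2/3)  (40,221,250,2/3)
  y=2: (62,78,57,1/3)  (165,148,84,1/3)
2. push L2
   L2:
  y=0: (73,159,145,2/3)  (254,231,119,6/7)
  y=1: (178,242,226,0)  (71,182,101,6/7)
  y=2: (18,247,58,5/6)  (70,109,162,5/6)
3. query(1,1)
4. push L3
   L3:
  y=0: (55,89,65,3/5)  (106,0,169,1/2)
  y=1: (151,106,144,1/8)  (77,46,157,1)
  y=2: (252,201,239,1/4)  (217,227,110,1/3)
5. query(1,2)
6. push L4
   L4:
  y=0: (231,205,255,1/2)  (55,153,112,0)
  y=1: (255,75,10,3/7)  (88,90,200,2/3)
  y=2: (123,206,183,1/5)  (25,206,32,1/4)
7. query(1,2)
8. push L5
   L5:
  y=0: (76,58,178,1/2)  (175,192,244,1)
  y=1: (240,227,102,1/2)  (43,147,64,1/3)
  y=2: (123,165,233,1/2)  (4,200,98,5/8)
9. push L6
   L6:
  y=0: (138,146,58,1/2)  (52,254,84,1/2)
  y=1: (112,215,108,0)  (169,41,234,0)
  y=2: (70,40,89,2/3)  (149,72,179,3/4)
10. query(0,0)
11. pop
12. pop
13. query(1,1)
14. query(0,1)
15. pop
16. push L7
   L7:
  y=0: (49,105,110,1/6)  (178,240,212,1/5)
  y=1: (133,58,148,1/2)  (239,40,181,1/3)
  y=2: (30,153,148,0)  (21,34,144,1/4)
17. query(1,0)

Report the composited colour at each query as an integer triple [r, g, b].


(1,1) stack=L1,L2; from [0,0,0]:
L1 α=2/3: [80/3, 442/3, 500/3]
L2 α=6/7: [194/3, 3718/21, 2318/21]
→ [65, 177, 110]

at x=1,y=2 over L1,L2,L3:
after L1 α=1/3: [55, 148/3, 28]
after L2 α=5/6: [135/2, 1783/18, 419/3]
after L3 α=1/3: [352/3, 3826/27, 1168/9]
rounded: [117, 142, 130]

(1,2) stack=L1,L2,L3,L4; from [0,0,0]:
after L1 α=1/3: [55, 148/3, 28]
after L2 α=5/6: [135/2, 1783/18, 419/3]
after L3 α=1/3: [352/3, 3826/27, 1168/9]
after L4 α=1/4: [377/4, 1420/9, 316/3]
rounded: [94, 158, 105]

query (0,0) [L1,L2,L3,L4,L5,L6] — begin 0,0,0
+L1 (α=1) → [42, 74, 34]
+L2 (α=2/3) → [188/3, 392/3, 108]
+L3 (α=3/5) → [871/15, 317/3, 411/5]
+L4 (α=1/2) → [2168/15, 466/3, 843/5]
+L5 (α=1/2) → [1654/15, 320/3, 1733/10]
+L6 (α=1/2) → [1862/15, 379/3, 2313/20]
= [124, 126, 116]

query (1,1) [L1,L2,L3,L4] — begin 0,0,0
+L1 (α=2/3) → [80/3, 442/3, 500/3]
+L2 (α=6/7) → [194/3, 3718/21, 2318/21]
+L3 (α=1) → [77, 46, 157]
+L4 (α=2/3) → [253/3, 226/3, 557/3]
rounded: [84, 75, 186]

query (0,1) [L1,L2,L3,L4] — begin 0,0,0
after L1 α=2/3: [224/3, 52/3, 2]
after L2 α=0: [224/3, 52/3, 2]
after L3 α=1/8: [2021/24, 341/12, 79/4]
after L4 α=3/7: [6611/42, 1016/21, 109/7]
→ [157, 48, 16]

query (1,0) [L1,L2,L3,L7] — begin 0,0,0
L1 α=1: [205, 87, 1]
L2 α=6/7: [247, 1473/7, 715/7]
L3 α=1/2: [353/2, 1473/14, 949/7]
L7 α=1/5: [884/5, 4626/35, 1056/7]
rounded: [177, 132, 151]


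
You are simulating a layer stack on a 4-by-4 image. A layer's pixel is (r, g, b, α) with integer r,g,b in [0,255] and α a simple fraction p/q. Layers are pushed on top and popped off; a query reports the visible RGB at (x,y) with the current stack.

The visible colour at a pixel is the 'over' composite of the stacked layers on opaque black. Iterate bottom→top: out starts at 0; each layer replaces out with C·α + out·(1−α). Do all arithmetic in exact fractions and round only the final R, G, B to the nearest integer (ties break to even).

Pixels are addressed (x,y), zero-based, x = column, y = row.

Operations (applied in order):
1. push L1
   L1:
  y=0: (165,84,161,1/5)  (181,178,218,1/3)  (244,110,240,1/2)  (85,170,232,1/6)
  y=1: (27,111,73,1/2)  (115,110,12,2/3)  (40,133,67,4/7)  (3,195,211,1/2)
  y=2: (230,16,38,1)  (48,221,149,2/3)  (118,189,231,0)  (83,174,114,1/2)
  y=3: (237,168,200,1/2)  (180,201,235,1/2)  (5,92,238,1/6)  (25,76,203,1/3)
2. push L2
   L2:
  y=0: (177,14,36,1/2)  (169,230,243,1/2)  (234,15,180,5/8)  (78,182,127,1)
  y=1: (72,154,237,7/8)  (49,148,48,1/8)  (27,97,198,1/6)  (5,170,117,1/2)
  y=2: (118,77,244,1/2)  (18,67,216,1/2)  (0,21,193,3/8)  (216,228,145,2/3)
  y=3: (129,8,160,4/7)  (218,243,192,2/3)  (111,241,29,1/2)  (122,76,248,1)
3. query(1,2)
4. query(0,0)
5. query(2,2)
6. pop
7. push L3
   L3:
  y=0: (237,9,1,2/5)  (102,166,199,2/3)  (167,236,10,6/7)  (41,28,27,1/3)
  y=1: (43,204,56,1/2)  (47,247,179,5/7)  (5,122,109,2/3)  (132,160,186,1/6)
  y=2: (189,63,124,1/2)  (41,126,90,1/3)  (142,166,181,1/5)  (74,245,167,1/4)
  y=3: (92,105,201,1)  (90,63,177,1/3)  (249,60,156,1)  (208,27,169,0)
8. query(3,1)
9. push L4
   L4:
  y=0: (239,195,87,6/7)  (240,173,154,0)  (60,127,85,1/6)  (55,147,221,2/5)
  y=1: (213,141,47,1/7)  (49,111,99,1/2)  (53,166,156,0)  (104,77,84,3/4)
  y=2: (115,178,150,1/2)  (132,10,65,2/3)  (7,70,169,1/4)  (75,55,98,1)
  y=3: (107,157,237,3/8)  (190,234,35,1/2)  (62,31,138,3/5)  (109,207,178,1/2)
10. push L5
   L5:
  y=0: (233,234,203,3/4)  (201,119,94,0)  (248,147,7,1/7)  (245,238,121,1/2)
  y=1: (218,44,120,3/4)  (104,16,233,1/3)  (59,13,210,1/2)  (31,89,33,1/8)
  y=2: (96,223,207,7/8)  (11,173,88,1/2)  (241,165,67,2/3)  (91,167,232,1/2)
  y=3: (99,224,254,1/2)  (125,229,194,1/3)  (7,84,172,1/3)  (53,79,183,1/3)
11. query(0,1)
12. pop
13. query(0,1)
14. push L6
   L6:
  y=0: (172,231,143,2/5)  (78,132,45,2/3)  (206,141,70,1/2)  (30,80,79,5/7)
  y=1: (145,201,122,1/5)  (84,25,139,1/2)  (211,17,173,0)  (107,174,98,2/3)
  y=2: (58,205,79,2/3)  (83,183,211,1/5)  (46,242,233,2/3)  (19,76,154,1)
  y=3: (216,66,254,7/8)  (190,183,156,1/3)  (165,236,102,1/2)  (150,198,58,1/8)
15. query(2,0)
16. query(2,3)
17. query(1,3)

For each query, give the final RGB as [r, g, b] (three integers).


query (1,2) [L1,L2] — begin 0,0,0
+L1 (α=2/3) → [32, 442/3, 298/3]
+L2 (α=1/2) → [25, 643/6, 473/3]
rounded: [25, 107, 158]

query (0,0) [L1,L2] — begin 0,0,0
after L1 α=1/5: [33, 84/5, 161/5]
after L2 α=1/2: [105, 77/5, 341/10]
→ [105, 15, 34]

(2,2) stack=L1,L2; from [0,0,0]:
after L1 α=0: [0, 0, 0]
after L2 α=3/8: [0, 63/8, 579/8]
= [0, 8, 72]

(3,1) stack=L1,L3; from [0,0,0]:
+L1 (α=1/2) → [3/2, 195/2, 211/2]
+L3 (α=1/6) → [93/4, 1295/12, 1427/12]
= [23, 108, 119]

query (0,1) [L1,L3,L4,L5] — begin 0,0,0
+L1 (α=1/2) → [27/2, 111/2, 73/2]
+L3 (α=1/2) → [113/4, 519/4, 185/4]
+L4 (α=1/7) → [765/14, 1839/14, 649/14]
+L5 (α=3/4) → [9921/56, 3687/56, 5689/56]
rounded: [177, 66, 102]

at x=0,y=1 over L1,L3,L4:
L1 α=1/2: [27/2, 111/2, 73/2]
L3 α=1/2: [113/4, 519/4, 185/4]
L4 α=1/7: [765/14, 1839/14, 649/14]
→ [55, 131, 46]

(2,0) stack=L1,L3,L4,L6; from [0,0,0]:
+L1 (α=1/2) → [122, 55, 120]
+L3 (α=6/7) → [1124/7, 1471/7, 180/7]
+L4 (α=1/6) → [3020/21, 1374/7, 1495/42]
+L6 (α=1/2) → [3673/21, 2361/14, 4435/84]
= [175, 169, 53]

at x=2,y=3 over L1,L3,L4,L6:
after L1 α=1/6: [5/6, 46/3, 119/3]
after L3 α=1: [249, 60, 156]
after L4 α=3/5: [684/5, 213/5, 726/5]
after L6 α=1/2: [1509/10, 1393/10, 618/5]
rounded: [151, 139, 124]

at x=1,y=3 over L1,L3,L4,L6:
+L1 (α=1/2) → [90, 201/2, 235/2]
+L3 (α=1/3) → [90, 88, 412/3]
+L4 (α=1/2) → [140, 161, 517/6]
+L6 (α=1/3) → [470/3, 505/3, 985/9]
rounded: [157, 168, 109]


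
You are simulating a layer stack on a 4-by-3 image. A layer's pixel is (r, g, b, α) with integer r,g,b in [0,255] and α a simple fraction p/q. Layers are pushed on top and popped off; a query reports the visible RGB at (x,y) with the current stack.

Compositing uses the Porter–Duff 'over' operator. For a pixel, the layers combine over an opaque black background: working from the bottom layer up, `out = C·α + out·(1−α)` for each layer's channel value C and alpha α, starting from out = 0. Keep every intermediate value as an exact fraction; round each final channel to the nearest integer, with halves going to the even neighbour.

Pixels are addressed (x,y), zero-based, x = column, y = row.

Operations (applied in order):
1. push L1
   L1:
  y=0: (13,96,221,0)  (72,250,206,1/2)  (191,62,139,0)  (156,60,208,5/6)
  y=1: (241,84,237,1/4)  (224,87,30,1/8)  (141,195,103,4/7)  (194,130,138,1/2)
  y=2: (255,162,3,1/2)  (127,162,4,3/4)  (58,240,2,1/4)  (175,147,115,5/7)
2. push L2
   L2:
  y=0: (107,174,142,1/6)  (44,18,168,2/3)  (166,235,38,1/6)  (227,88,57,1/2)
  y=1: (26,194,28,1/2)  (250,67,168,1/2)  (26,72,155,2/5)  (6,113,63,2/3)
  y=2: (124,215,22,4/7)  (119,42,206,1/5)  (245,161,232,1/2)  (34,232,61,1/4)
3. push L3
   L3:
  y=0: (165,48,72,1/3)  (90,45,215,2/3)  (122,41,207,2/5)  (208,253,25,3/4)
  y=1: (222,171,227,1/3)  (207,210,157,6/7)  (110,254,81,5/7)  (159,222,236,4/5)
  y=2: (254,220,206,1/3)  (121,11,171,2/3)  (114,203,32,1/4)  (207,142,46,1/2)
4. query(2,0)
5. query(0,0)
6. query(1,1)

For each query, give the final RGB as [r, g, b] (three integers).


at x=2,y=0 over L1,L2,L3:
+L1 (α=0) → [0, 0, 0]
+L2 (α=1/6) → [83/3, 235/6, 19/3]
+L3 (α=2/5) → [327/5, 399/10, 433/5]
→ [65, 40, 87]

(0,0) stack=L1,L2,L3; from [0,0,0]:
+L1 (α=0) → [0, 0, 0]
+L2 (α=1/6) → [107/6, 29, 71/3]
+L3 (α=1/3) → [602/9, 106/3, 358/9]
→ [67, 35, 40]

at x=1,y=1 over L1,L2,L3:
after L1 α=1/8: [28, 87/8, 15/4]
after L2 α=1/2: [139, 623/16, 687/8]
after L3 α=6/7: [1381/7, 2969/16, 8223/56]
= [197, 186, 147]


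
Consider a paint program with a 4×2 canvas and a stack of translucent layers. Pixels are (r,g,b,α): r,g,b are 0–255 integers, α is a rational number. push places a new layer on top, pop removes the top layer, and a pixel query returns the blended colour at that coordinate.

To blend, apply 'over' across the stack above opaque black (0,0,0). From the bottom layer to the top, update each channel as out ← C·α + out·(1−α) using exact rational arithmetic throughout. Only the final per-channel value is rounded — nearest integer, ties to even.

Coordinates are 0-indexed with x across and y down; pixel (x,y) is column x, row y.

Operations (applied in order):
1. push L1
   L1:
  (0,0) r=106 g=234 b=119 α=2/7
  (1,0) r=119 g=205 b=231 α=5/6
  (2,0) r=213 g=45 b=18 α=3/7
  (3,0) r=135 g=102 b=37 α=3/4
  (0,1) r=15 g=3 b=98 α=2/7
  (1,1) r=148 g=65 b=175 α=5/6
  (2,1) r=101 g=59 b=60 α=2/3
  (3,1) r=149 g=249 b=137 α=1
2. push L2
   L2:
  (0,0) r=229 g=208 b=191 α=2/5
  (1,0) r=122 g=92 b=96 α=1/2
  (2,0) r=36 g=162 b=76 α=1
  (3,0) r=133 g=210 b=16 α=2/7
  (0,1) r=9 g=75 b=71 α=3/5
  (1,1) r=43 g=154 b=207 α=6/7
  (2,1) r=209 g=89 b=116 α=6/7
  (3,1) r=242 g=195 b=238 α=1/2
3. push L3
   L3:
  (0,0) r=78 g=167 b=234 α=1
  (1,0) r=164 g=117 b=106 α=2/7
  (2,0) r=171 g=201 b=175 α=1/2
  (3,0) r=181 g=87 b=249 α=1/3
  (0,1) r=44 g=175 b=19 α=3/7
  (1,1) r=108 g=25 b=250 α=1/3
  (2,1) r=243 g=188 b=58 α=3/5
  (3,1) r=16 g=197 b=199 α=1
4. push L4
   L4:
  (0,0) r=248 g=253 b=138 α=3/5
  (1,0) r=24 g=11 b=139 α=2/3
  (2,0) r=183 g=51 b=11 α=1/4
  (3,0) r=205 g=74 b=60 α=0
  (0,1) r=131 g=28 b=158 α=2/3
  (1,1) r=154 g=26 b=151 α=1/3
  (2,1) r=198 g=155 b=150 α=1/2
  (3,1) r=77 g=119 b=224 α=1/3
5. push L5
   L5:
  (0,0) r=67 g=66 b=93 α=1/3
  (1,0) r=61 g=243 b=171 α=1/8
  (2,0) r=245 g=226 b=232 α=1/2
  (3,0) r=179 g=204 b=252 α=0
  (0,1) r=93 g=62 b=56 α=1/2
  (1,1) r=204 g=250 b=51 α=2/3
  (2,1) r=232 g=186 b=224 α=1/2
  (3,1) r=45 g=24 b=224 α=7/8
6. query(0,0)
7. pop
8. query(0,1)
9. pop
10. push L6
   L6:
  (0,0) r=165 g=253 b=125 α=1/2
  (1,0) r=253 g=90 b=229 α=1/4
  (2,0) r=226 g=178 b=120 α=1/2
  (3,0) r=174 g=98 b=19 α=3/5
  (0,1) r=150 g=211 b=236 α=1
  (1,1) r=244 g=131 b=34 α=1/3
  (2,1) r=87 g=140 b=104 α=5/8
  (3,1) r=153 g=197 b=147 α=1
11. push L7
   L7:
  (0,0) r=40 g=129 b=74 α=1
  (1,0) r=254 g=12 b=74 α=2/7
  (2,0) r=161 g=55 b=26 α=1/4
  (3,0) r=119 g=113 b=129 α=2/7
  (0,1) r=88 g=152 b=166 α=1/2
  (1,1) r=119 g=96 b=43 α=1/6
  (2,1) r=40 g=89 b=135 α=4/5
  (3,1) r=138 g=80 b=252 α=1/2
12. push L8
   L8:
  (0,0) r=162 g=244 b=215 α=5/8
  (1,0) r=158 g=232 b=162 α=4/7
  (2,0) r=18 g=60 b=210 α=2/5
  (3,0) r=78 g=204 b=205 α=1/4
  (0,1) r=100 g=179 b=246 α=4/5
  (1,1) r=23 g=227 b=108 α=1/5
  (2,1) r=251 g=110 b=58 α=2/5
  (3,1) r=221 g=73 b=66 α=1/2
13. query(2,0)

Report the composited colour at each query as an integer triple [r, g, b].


at x=0,y=0 over L1,L2,L3,L4,L5:
+L1 (α=2/7) → [212/7, 468/7, 34]
+L2 (α=2/5) → [3842/35, 4316/35, 484/5]
+L3 (α=1) → [78, 167, 234]
+L4 (α=3/5) → [180, 1093/5, 882/5]
+L5 (α=1/3) → [427/3, 2516/15, 743/5]
→ [142, 168, 149]

at x=0,y=1 over L1,L2,L3,L4:
+L1 (α=2/7) → [30/7, 6/7, 28]
+L2 (α=3/5) → [249/35, 1587/35, 269/5]
+L3 (α=3/7) → [5616/245, 24723/245, 1361/35]
+L4 (α=2/3) → [69806/735, 38443/735, 12421/105]
rounded: [95, 52, 118]

(2,0) stack=L1,L2,L3,L6,L7,L8; from [0,0,0]:
after L1 α=3/7: [639/7, 135/7, 54/7]
after L2 α=1: [36, 162, 76]
after L3 α=1/2: [207/2, 363/2, 251/2]
after L6 α=1/2: [659/4, 719/4, 491/4]
after L7 α=1/4: [2621/16, 2377/16, 1577/16]
after L8 α=2/5: [8439/80, 9051/80, 11451/80]
rounded: [105, 113, 143]


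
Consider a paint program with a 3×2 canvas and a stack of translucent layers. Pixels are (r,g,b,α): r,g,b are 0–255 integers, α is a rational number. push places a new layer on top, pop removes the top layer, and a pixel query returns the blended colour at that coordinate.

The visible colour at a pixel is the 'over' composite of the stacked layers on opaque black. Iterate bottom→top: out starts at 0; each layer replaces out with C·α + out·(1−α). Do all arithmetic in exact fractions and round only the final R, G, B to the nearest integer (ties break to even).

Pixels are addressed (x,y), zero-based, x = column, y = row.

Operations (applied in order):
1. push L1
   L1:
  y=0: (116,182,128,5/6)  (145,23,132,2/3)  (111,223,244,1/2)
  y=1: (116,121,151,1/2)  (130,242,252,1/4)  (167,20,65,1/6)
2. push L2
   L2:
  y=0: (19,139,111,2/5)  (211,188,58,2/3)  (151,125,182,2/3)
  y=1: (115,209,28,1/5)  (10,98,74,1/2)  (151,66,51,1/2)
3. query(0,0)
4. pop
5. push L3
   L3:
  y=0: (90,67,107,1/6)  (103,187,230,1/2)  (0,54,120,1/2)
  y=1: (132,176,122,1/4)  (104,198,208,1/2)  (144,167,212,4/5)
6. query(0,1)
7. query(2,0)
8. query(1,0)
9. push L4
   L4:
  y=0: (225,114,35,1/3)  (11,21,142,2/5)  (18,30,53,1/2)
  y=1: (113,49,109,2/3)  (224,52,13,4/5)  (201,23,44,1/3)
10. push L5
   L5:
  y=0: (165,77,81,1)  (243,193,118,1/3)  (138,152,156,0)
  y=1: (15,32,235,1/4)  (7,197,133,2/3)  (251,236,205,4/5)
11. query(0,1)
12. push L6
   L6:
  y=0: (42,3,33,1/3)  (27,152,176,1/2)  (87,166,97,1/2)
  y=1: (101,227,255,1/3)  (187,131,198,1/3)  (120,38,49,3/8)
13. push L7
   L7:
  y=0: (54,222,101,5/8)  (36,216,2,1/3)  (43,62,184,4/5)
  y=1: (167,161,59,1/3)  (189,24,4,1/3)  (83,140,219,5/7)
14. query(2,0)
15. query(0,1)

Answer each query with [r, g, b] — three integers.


at x=0,y=0 over L1,L2:
+L1 (α=5/6) → [290/3, 455/3, 320/3]
+L2 (α=2/5) → [328/5, 733/5, 542/5]
→ [66, 147, 108]

(0,1) stack=L1,L3; from [0,0,0]:
+L1 (α=1/2) → [58, 121/2, 151/2]
+L3 (α=1/4) → [153/2, 715/8, 697/8]
→ [76, 89, 87]

at x=2,y=0 over L1,L3:
after L1 α=1/2: [111/2, 223/2, 122]
after L3 α=1/2: [111/4, 331/4, 121]
→ [28, 83, 121]

at x=1,y=0 over L1,L3:
+L1 (α=2/3) → [290/3, 46/3, 88]
+L3 (α=1/2) → [599/6, 607/6, 159]
= [100, 101, 159]

at x=0,y=1 over L1,L3,L4,L5:
L1 α=1/2: [58, 121/2, 151/2]
L3 α=1/4: [153/2, 715/8, 697/8]
L4 α=2/3: [605/6, 1499/24, 2441/24]
L5 α=1/4: [635/8, 1755/32, 4321/32]
= [79, 55, 135]

query (2,0) [L1,L3,L4,L5,L6,L7] — begin 0,0,0
after L1 α=1/2: [111/2, 223/2, 122]
after L3 α=1/2: [111/4, 331/4, 121]
after L4 α=1/2: [183/8, 451/8, 87]
after L5 α=0: [183/8, 451/8, 87]
after L6 α=1/2: [879/16, 1779/16, 92]
after L7 α=4/5: [3631/80, 5747/80, 828/5]
rounded: [45, 72, 166]

at x=0,y=1 over L1,L3,L4,L5,L6,L7:
L1 α=1/2: [58, 121/2, 151/2]
L3 α=1/4: [153/2, 715/8, 697/8]
L4 α=2/3: [605/6, 1499/24, 2441/24]
L5 α=1/4: [635/8, 1755/32, 4321/32]
L6 α=1/3: [1039/12, 5387/48, 8401/48]
L7 α=1/3: [2041/18, 9251/72, 9817/72]
= [113, 128, 136]


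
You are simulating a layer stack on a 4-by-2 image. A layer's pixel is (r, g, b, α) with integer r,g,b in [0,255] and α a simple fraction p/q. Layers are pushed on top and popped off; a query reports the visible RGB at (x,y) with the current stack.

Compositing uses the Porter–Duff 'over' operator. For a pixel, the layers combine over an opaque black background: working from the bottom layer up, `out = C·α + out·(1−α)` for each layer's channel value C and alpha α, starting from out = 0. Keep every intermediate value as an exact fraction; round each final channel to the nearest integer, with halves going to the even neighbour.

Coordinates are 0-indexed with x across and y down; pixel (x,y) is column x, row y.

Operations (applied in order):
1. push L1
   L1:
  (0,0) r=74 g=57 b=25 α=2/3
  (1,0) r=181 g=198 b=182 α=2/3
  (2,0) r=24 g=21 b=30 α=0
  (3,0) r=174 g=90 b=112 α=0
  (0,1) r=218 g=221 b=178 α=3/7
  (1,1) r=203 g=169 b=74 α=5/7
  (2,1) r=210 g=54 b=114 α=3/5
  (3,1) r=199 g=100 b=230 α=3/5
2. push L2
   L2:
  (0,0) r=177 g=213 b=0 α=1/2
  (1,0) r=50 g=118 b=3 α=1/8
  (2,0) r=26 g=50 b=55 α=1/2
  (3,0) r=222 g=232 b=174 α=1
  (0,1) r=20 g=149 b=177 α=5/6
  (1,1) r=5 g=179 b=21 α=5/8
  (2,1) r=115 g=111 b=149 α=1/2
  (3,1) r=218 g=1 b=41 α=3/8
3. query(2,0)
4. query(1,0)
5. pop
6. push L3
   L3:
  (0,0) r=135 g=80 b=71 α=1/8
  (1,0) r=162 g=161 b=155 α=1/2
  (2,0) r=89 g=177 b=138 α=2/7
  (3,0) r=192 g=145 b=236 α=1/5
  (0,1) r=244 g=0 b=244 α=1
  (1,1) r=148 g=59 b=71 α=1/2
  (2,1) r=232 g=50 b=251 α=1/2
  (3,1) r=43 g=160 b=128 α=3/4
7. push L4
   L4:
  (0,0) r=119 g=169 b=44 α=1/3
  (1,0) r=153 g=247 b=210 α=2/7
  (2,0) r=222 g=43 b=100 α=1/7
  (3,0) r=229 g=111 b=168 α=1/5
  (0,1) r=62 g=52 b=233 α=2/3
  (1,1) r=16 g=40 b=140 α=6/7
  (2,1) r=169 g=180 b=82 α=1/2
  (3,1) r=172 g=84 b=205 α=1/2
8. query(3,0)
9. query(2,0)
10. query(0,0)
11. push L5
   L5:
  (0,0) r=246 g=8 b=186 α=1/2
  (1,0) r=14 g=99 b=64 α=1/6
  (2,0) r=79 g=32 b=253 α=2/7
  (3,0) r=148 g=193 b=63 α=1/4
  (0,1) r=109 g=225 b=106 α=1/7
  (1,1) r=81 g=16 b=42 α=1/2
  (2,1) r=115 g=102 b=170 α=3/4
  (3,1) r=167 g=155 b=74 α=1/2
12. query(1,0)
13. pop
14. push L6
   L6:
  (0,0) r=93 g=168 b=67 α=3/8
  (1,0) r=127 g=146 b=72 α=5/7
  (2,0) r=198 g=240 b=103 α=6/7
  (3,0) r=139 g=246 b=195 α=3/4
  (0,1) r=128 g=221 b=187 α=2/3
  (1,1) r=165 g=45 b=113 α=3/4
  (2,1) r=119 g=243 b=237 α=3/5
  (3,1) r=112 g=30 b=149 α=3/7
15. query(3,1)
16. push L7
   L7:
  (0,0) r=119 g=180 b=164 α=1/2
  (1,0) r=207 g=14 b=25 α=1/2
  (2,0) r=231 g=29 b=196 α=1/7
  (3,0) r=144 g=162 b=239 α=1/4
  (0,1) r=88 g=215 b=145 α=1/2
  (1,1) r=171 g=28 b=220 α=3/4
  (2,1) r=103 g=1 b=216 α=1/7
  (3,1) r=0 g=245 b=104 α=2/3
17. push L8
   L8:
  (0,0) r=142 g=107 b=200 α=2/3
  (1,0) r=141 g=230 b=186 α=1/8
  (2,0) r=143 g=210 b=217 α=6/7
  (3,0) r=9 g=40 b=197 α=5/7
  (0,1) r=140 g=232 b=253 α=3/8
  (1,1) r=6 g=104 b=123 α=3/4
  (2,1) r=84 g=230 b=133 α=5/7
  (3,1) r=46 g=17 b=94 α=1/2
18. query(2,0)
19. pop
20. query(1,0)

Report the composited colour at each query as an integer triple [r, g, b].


query (2,0) [L1,L2] — begin 0,0,0
after L1 α=0: [0, 0, 0]
after L2 α=1/2: [13, 25, 55/2]
= [13, 25, 28]

at x=1,y=0 over L1,L2:
after L1 α=2/3: [362/3, 132, 364/3]
after L2 α=1/8: [671/6, 521/4, 2557/24]
rounded: [112, 130, 107]

query (3,0) [L1,L3,L4] — begin 0,0,0
+L1 (α=0) → [0, 0, 0]
+L3 (α=1/5) → [192/5, 29, 236/5]
+L4 (α=1/5) → [1913/25, 227/5, 1784/25]
→ [77, 45, 71]

query (2,0) [L1,L3,L4] — begin 0,0,0
L1 α=0: [0, 0, 0]
L3 α=2/7: [178/7, 354/7, 276/7]
L4 α=1/7: [2622/49, 2425/49, 2356/49]
→ [54, 49, 48]

at x=0,y=0 over L1,L3,L4:
+L1 (α=2/3) → [148/3, 38, 50/3]
+L3 (α=1/8) → [1441/24, 173/4, 563/24]
+L4 (α=1/3) → [2869/36, 511/6, 1091/36]
→ [80, 85, 30]

at x=1,y=0 over L1,L3,L4,L5:
+L1 (α=2/3) → [362/3, 132, 364/3]
+L3 (α=1/2) → [424/3, 293/2, 829/6]
+L4 (α=2/7) → [434/3, 2453/14, 6665/42]
+L5 (α=1/6) → [1106/9, 13651/84, 36013/252]
→ [123, 163, 143]

at x=3,y=1 over L1,L3,L4,L6:
L1 α=3/5: [597/5, 60, 138]
L3 α=3/4: [621/10, 135, 261/2]
L4 α=1/2: [2341/20, 219/2, 671/4]
L6 α=3/7: [4021/35, 528/7, 1118/7]
rounded: [115, 75, 160]

(2,0) stack=L1,L3,L4,L6,L7,L8; from [0,0,0]:
L1 α=0: [0, 0, 0]
L3 α=2/7: [178/7, 354/7, 276/7]
L4 α=1/7: [2622/49, 2425/49, 2356/49]
L6 α=6/7: [60834/343, 72985/343, 32638/343]
L7 α=1/7: [444237/2401, 447857/2401, 263056/2401]
L8 α=6/7: [2504295/16807, 3473117/16807, 3389158/16807]
rounded: [149, 207, 202]

at x=1,y=0 over L1,L3,L4,L6,L7:
L1 α=2/3: [362/3, 132, 364/3]
L3 α=1/2: [424/3, 293/2, 829/6]
L4 α=2/7: [434/3, 2453/14, 6665/42]
L6 α=5/7: [2773/21, 7563/49, 14225/147]
L7 α=1/2: [3560/21, 8249/98, 8950/147]
rounded: [170, 84, 61]


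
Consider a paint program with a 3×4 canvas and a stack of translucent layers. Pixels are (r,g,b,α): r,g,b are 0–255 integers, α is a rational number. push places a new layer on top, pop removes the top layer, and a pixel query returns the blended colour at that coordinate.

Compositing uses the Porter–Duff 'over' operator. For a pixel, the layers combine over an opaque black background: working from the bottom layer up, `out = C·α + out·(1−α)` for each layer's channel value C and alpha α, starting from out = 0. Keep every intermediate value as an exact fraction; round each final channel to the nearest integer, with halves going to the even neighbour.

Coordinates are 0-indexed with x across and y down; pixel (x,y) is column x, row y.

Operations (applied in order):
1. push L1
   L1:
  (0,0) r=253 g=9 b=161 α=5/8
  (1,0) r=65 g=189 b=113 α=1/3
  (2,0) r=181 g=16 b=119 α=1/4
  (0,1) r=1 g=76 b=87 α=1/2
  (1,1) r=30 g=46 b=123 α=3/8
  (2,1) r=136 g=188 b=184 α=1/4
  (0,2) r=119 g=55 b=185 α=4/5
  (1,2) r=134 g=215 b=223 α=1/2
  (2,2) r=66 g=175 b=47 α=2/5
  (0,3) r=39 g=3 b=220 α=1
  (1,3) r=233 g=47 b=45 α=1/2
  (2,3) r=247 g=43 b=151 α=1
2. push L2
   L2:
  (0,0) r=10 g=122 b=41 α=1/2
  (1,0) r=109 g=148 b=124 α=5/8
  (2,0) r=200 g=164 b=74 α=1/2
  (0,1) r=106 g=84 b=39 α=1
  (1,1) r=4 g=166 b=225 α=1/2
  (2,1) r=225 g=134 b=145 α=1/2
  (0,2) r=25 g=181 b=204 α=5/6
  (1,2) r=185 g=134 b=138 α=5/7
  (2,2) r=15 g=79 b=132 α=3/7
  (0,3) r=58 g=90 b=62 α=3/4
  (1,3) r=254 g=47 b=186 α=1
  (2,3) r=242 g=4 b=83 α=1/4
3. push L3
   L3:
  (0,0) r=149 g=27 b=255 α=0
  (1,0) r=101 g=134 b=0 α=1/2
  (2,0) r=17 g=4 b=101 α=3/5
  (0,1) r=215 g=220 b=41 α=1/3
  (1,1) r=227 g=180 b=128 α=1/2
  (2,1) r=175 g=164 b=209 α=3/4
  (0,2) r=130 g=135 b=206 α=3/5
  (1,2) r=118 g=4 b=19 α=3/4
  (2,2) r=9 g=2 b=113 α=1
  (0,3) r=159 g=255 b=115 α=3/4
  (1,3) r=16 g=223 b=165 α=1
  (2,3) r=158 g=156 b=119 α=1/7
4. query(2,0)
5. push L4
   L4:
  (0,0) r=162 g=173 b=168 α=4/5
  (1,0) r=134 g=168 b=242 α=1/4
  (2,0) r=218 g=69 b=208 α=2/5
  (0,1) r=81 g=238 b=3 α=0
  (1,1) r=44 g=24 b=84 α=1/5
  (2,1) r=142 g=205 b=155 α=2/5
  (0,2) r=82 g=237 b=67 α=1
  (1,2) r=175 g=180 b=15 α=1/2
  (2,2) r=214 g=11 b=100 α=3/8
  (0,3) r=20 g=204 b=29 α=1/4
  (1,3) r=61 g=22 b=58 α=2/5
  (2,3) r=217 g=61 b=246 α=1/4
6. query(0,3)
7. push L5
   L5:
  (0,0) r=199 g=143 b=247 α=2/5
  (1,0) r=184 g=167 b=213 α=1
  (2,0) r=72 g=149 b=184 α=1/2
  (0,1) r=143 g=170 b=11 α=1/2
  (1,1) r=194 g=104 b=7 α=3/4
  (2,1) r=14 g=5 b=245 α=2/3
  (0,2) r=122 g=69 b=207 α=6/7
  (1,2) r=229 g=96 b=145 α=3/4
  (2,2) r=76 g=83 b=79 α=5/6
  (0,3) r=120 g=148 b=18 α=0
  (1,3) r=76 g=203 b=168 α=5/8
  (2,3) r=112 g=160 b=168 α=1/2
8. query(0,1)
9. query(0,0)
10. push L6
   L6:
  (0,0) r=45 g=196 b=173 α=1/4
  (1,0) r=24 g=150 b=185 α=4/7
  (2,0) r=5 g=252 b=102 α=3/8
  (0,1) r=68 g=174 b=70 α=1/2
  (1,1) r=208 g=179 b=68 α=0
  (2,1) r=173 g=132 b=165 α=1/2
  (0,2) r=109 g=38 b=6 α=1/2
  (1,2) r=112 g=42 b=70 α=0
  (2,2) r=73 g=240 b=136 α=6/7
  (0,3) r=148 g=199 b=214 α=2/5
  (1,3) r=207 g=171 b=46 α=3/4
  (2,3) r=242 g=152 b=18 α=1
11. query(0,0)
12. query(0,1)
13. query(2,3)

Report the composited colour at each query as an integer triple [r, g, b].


at x=2,y=0 over L1,L2,L3:
L1 α=1/4: [181/4, 4, 119/4]
L2 α=1/2: [981/8, 84, 415/8]
L3 α=3/5: [237/4, 36, 1627/20]
= [59, 36, 81]

query (0,3) [L1,L2,L3,L4] — begin 0,0,0
+L1 (α=1) → [39, 3, 220]
+L2 (α=3/4) → [213/4, 273/4, 203/2]
+L3 (α=3/4) → [2121/16, 3333/16, 893/8]
+L4 (α=1/4) → [6683/64, 13263/64, 2911/32]
rounded: [104, 207, 91]

at x=0,y=1 over L1,L2,L3,L4,L5:
+L1 (α=1/2) → [1/2, 38, 87/2]
+L2 (α=1) → [106, 84, 39]
+L3 (α=1/3) → [427/3, 388/3, 119/3]
+L4 (α=0) → [427/3, 388/3, 119/3]
+L5 (α=1/2) → [428/3, 449/3, 76/3]
rounded: [143, 150, 25]

(0,0) stack=L1,L2,L3,L4,L5; from [0,0,0]:
+L1 (α=5/8) → [1265/8, 45/8, 805/8]
+L2 (α=1/2) → [1345/16, 1021/16, 1133/16]
+L3 (α=0) → [1345/16, 1021/16, 1133/16]
+L4 (α=4/5) → [11713/80, 12093/80, 2377/16]
+L5 (α=2/5) → [66979/400, 59159/400, 3007/16]
rounded: [167, 148, 188]

query (0,0) [L1,L2,L3,L4,L5,L6] — begin 0,0,0
+L1 (α=5/8) → [1265/8, 45/8, 805/8]
+L2 (α=1/2) → [1345/16, 1021/16, 1133/16]
+L3 (α=0) → [1345/16, 1021/16, 1133/16]
+L4 (α=4/5) → [11713/80, 12093/80, 2377/16]
+L5 (α=2/5) → [66979/400, 59159/400, 3007/16]
+L6 (α=1/4) → [218937/1600, 255877/1600, 11789/64]
rounded: [137, 160, 184]

at x=0,y=1 over L1,L2,L3,L4,L5,L6:
+L1 (α=1/2) → [1/2, 38, 87/2]
+L2 (α=1) → [106, 84, 39]
+L3 (α=1/3) → [427/3, 388/3, 119/3]
+L4 (α=0) → [427/3, 388/3, 119/3]
+L5 (α=1/2) → [428/3, 449/3, 76/3]
+L6 (α=1/2) → [316/3, 971/6, 143/3]
rounded: [105, 162, 48]

(2,3) stack=L1,L2,L3,L4,L5,L6; from [0,0,0]:
L1 α=1: [247, 43, 151]
L2 α=1/4: [983/4, 133/4, 134]
L3 α=1/7: [3265/14, 711/14, 923/7]
L4 α=1/4: [12833/56, 2987/56, 4491/28]
L5 α=1/2: [19105/112, 11947/112, 9195/56]
L6 α=1: [242, 152, 18]
→ [242, 152, 18]


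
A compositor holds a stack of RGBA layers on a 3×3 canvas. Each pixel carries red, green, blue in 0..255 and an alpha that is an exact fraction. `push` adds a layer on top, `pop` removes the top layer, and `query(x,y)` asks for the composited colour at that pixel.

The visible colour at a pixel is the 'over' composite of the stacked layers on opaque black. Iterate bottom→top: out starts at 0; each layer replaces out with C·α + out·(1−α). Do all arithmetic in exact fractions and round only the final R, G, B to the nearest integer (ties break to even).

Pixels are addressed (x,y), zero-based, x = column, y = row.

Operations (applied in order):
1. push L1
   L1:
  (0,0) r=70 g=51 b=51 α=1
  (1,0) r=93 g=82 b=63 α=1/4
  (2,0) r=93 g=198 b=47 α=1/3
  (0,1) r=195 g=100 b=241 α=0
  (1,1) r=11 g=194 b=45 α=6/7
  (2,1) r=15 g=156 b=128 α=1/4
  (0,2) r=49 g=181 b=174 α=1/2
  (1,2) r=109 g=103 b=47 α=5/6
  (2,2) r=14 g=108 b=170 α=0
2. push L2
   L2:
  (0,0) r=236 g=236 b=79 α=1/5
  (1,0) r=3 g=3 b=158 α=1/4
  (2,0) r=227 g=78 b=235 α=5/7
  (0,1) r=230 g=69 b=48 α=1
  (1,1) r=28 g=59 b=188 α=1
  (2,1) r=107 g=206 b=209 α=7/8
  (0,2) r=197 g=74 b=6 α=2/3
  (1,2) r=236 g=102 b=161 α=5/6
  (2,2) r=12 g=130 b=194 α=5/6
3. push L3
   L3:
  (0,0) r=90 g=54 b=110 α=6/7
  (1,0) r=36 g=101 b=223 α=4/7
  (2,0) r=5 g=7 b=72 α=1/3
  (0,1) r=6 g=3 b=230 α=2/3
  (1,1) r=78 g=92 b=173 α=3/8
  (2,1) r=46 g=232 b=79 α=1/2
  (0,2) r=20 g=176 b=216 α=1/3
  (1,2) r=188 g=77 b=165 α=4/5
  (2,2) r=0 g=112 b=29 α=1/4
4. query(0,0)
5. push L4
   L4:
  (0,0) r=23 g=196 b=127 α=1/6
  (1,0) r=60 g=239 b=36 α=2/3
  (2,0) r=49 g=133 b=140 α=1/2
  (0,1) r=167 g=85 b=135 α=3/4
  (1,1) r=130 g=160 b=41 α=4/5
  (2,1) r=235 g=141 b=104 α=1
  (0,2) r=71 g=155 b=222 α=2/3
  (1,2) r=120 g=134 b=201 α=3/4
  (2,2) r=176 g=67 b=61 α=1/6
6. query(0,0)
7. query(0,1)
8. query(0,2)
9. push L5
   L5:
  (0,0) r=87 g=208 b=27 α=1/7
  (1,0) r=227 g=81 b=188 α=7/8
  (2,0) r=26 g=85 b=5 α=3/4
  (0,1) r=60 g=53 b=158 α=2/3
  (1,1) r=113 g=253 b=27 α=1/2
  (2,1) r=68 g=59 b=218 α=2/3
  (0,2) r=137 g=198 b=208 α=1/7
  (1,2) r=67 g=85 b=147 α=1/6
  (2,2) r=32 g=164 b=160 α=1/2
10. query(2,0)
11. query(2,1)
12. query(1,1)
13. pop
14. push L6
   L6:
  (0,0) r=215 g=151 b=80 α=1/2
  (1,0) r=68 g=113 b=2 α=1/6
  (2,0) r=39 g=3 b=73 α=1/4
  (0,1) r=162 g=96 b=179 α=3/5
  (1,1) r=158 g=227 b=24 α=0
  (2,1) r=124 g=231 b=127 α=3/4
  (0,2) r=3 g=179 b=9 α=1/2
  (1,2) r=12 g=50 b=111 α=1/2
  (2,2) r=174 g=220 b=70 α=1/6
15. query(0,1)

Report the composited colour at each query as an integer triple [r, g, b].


query (0,0) [L1,L2,L3] — begin 0,0,0
+L1 (α=1) → [70, 51, 51]
+L2 (α=1/5) → [516/5, 88, 283/5]
+L3 (α=6/7) → [3216/35, 412/7, 3583/35]
→ [92, 59, 102]

(0,0) stack=L1,L2,L3,L4; from [0,0,0]:
L1 α=1: [70, 51, 51]
L2 α=1/5: [516/5, 88, 283/5]
L3 α=6/7: [3216/35, 412/7, 3583/35]
L4 α=1/6: [3377/42, 572/7, 2236/21]
→ [80, 82, 106]

at x=0,y=1 over L1,L2,L3,L4:
+L1 (α=0) → [0, 0, 0]
+L2 (α=1) → [230, 69, 48]
+L3 (α=2/3) → [242/3, 25, 508/3]
+L4 (α=3/4) → [1745/12, 70, 1723/12]
= [145, 70, 144]

at x=0,y=2 over L1,L2,L3,L4:
L1 α=1/2: [49/2, 181/2, 87]
L2 α=2/3: [279/2, 159/2, 33]
L3 α=1/3: [299/3, 335/3, 94]
L4 α=2/3: [725/9, 1265/9, 538/3]
= [81, 141, 179]

(2,0) stack=L1,L2,L3,L4,L5; from [0,0,0]:
L1 α=1/3: [31, 66, 47/3]
L2 α=5/7: [171, 522/7, 517/3]
L3 α=1/3: [347/3, 1093/21, 1250/9]
L4 α=1/2: [247/3, 1943/21, 1255/9]
L5 α=3/4: [481/12, 3649/42, 695/18]
rounded: [40, 87, 39]

query (2,1) [L1,L2,L3,L4,L5] — begin 0,0,0
after L1 α=1/4: [15/4, 39, 32]
after L2 α=7/8: [3011/32, 1481/8, 1495/8]
after L3 α=1/2: [4483/64, 3337/16, 2127/16]
after L4 α=1: [235, 141, 104]
after L5 α=2/3: [371/3, 259/3, 180]
= [124, 86, 180]

(1,1) stack=L1,L2,L3,L4,L5; from [0,0,0]:
after L1 α=6/7: [66/7, 1164/7, 270/7]
after L2 α=1: [28, 59, 188]
after L3 α=3/8: [187/4, 571/8, 1459/8]
after L4 α=4/5: [2267/20, 5691/40, 2771/40]
after L5 α=1/2: [4527/40, 15811/80, 3851/80]
→ [113, 198, 48]

at x=0,y=1 over L1,L2,L3,L4,L6:
L1 α=0: [0, 0, 0]
L2 α=1: [230, 69, 48]
L3 α=2/3: [242/3, 25, 508/3]
L4 α=3/4: [1745/12, 70, 1723/12]
L6 α=3/5: [4661/30, 428/5, 989/6]
rounded: [155, 86, 165]


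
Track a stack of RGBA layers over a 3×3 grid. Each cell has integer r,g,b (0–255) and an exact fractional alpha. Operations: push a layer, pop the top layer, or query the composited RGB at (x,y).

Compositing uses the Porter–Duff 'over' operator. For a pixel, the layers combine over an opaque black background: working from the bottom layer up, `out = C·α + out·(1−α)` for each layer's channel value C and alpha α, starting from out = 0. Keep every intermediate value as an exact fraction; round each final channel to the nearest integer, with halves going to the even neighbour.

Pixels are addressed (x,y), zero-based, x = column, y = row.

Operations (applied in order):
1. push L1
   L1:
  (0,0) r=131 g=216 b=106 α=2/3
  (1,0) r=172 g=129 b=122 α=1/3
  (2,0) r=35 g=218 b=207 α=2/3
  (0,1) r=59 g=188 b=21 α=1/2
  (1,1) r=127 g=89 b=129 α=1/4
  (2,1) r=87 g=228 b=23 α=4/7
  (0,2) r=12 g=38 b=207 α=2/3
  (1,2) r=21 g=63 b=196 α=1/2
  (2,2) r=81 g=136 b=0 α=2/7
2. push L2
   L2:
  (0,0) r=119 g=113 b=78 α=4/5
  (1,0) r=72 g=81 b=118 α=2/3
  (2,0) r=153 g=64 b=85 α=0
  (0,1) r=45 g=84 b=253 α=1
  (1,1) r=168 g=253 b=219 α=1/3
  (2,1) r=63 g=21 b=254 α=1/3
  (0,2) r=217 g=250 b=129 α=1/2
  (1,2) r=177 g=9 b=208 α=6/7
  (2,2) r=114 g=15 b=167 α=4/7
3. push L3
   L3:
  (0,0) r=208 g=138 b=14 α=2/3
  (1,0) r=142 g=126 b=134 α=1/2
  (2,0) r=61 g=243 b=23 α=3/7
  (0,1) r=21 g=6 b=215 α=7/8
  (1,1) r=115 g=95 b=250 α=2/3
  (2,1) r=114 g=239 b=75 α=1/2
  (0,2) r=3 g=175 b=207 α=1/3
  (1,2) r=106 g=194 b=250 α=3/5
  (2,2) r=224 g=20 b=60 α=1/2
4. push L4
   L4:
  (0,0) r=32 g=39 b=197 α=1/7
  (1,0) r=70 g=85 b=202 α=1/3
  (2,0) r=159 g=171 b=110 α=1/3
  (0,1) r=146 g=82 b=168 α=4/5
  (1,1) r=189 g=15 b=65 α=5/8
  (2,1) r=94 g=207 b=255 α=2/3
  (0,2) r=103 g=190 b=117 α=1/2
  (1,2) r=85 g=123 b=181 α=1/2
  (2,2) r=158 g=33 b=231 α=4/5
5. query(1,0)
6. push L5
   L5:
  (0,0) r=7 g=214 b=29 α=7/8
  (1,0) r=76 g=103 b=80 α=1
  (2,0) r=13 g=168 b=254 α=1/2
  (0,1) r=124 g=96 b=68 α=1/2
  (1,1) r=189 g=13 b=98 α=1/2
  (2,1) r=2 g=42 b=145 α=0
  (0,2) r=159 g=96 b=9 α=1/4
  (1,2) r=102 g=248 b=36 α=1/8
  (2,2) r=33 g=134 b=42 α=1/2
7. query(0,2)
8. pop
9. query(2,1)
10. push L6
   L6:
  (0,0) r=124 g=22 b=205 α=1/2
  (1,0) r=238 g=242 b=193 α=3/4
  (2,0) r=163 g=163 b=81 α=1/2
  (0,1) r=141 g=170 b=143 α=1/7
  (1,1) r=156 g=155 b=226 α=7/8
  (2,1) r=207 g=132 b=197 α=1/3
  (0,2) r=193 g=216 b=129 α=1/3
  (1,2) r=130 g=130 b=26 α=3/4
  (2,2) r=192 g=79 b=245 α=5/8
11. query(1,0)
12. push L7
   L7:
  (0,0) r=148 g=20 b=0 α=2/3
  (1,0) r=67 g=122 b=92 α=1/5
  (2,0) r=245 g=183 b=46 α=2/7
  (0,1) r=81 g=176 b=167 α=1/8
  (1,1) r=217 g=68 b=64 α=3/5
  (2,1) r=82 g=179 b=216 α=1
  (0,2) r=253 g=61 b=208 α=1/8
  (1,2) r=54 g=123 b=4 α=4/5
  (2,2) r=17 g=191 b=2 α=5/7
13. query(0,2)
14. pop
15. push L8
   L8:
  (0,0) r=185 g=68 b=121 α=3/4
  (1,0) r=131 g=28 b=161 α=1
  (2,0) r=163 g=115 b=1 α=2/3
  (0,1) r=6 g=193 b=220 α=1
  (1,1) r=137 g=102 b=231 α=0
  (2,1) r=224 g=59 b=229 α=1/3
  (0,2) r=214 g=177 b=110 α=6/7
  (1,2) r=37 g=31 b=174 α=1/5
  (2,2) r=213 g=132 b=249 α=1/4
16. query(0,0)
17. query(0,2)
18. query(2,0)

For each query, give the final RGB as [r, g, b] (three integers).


(1,0) stack=L1,L2,L3,L4; from [0,0,0]:
L1 α=1/3: [172/3, 43, 122/3]
L2 α=2/3: [604/9, 205/3, 830/9]
L3 α=1/2: [941/9, 583/6, 1018/9]
L4 α=1/3: [2512/27, 838/9, 3854/27]
rounded: [93, 93, 143]

at x=0,y=2 over L1,L2,L3,L4,L5:
L1 α=2/3: [8, 76/3, 138]
L2 α=1/2: [225/2, 413/3, 267/2]
L3 α=1/3: [76, 1351/9, 158]
L4 α=1/2: [179/2, 3061/18, 275/2]
L5 α=1/4: [855/8, 3637/24, 843/8]
= [107, 152, 105]

(2,1) stack=L1,L2,L3,L4; from [0,0,0]:
L1 α=4/7: [348/7, 912/7, 92/7]
L2 α=1/3: [379/7, 657/7, 654/7]
L3 α=1/2: [1177/14, 1165/7, 1179/14]
L4 α=2/3: [3809/42, 4063/21, 2773/14]
= [91, 193, 198]

query (1,0) [L1,L2,L3,L4,L6] — begin 0,0,0
+L1 (α=1/3) → [172/3, 43, 122/3]
+L2 (α=2/3) → [604/9, 205/3, 830/9]
+L3 (α=1/2) → [941/9, 583/6, 1018/9]
+L4 (α=1/3) → [2512/27, 838/9, 3854/27]
+L6 (α=3/4) → [10895/54, 1843/9, 19487/108]
rounded: [202, 205, 180]

at x=0,y=2 over L1,L2,L3,L4,L6,L7:
+L1 (α=2/3) → [8, 76/3, 138]
+L2 (α=1/2) → [225/2, 413/3, 267/2]
+L3 (α=1/3) → [76, 1351/9, 158]
+L4 (α=1/2) → [179/2, 3061/18, 275/2]
+L6 (α=1/3) → [124, 5005/27, 404/3]
+L7 (α=1/8) → [1121/8, 18341/108, 863/6]
rounded: [140, 170, 144]

at x=0,y=0 over L1,L2,L3,L4,L6,L8:
+L1 (α=2/3) → [262/3, 144, 212/3]
+L2 (α=4/5) → [338/3, 596/5, 1148/15]
+L3 (α=2/3) → [1586/9, 1976/15, 1568/45]
+L4 (α=1/7) → [3268/21, 4147/35, 6091/105]
+L6 (α=1/2) → [2936/21, 4917/70, 13808/105]
+L8 (α=3/4) → [14591/84, 19197/280, 51923/420]
→ [174, 69, 124]

(0,2) stack=L1,L2,L3,L4,L6,L8; from [0,0,0]:
+L1 (α=2/3) → [8, 76/3, 138]
+L2 (α=1/2) → [225/2, 413/3, 267/2]
+L3 (α=1/3) → [76, 1351/9, 158]
+L4 (α=1/2) → [179/2, 3061/18, 275/2]
+L6 (α=1/3) → [124, 5005/27, 404/3]
+L8 (α=6/7) → [1408/7, 33679/189, 2384/21]
→ [201, 178, 114]

(2,0) stack=L1,L2,L3,L4,L6,L8; from [0,0,0]:
L1 α=2/3: [70/3, 436/3, 138]
L2 α=0: [70/3, 436/3, 138]
L3 α=3/7: [829/21, 3931/21, 621/7]
L4 α=1/3: [4997/63, 11453/63, 2012/21]
L6 α=1/2: [7633/63, 10861/63, 3713/42]
L8 α=2/3: [28171/189, 25351/189, 3797/126]
→ [149, 134, 30]
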